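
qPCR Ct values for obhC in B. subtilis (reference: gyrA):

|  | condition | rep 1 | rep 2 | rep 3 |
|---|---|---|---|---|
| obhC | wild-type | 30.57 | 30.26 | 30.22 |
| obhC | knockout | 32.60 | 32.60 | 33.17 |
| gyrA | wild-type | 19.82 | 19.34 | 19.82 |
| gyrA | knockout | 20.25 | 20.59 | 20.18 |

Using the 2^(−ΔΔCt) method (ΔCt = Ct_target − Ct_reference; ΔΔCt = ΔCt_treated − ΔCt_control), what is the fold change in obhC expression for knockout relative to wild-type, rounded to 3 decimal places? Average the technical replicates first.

0.295

Mean Ct: obhC wild-type 30.350; obhC knockout 32.790; gyrA wild-type 19.660; gyrA knockout 20.340
ΔCt(wild-type) = 30.350 − 19.660 = 10.690
ΔCt(knockout) = 32.790 − 20.340 = 12.450
ΔΔCt = 12.450 − 10.690 = 1.760
Fold change = 2^(−1.760) = 0.2952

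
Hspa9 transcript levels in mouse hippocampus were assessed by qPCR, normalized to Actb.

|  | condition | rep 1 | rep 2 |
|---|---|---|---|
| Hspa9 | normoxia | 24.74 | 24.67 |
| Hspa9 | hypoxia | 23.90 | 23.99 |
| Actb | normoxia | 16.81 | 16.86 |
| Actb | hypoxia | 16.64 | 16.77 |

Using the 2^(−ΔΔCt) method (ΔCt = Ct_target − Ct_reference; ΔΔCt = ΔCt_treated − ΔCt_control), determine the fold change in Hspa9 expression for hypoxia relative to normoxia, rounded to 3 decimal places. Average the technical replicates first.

Mean Ct: Hspa9 normoxia 24.705; Hspa9 hypoxia 23.945; Actb normoxia 16.835; Actb hypoxia 16.705
ΔCt(normoxia) = 24.705 − 16.835 = 7.870
ΔCt(hypoxia) = 23.945 − 16.705 = 7.240
ΔΔCt = 7.240 − 7.870 = -0.630
Fold change = 2^(−(-0.630)) = 2^0.630 = 1.5476

1.548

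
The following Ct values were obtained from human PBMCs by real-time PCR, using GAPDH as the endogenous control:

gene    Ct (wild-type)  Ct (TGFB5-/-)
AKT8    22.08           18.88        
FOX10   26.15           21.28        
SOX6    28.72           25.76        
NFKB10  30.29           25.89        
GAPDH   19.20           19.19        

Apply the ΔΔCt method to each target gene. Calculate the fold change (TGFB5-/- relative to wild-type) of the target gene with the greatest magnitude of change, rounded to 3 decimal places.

AKT8: ΔΔCt = (18.88−19.19) − (22.08−19.20) = -0.31 − 2.88 = -3.19; fold change = 2^3.19 = 9.126
FOX10: ΔΔCt = (21.28−19.19) − (26.15−19.20) = 2.09 − 6.95 = -4.86; fold change = 2^4.86 = 29.041
SOX6: ΔΔCt = (25.76−19.19) − (28.72−19.20) = 6.57 − 9.52 = -2.95; fold change = 2^2.95 = 7.727
NFKB10: ΔΔCt = (25.89−19.19) − (30.29−19.20) = 6.70 − 11.09 = -4.39; fold change = 2^4.39 = 20.966
FOX10 has the largest |ΔΔCt| = 4.86.

29.041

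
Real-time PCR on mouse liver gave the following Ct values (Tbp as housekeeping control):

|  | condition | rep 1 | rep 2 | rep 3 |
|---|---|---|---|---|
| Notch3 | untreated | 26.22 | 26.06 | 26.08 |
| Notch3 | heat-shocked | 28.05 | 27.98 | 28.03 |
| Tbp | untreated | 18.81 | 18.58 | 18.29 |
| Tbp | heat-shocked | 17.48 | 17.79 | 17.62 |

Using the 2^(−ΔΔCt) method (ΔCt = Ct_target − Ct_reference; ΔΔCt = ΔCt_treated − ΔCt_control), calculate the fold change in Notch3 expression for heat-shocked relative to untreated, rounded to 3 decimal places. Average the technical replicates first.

Mean Ct: Notch3 untreated 26.120; Notch3 heat-shocked 28.020; Tbp untreated 18.560; Tbp heat-shocked 17.630
ΔCt(untreated) = 26.120 − 18.560 = 7.560
ΔCt(heat-shocked) = 28.020 − 17.630 = 10.390
ΔΔCt = 10.390 − 7.560 = 2.830
Fold change = 2^(−2.830) = 0.1406

0.141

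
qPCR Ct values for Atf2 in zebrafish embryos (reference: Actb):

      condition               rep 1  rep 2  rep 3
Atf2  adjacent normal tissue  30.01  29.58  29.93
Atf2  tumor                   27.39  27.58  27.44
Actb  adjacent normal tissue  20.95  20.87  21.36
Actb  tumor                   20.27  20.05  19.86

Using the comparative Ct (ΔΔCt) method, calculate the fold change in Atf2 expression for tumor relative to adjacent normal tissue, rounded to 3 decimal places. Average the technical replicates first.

Mean Ct: Atf2 adjacent normal tissue 29.840; Atf2 tumor 27.470; Actb adjacent normal tissue 21.060; Actb tumor 20.060
ΔCt(adjacent normal tissue) = 29.840 − 21.060 = 8.780
ΔCt(tumor) = 27.470 − 20.060 = 7.410
ΔΔCt = 7.410 − 8.780 = -1.370
Fold change = 2^(−(-1.370)) = 2^1.370 = 2.5847

2.585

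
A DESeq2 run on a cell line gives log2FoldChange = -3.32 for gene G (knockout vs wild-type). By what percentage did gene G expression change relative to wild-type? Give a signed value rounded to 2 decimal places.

Fold change = 2^(-3.32) = 0.1001
Percent change = (FC − 1) × 100% = (0.1001 − 1) × 100 = -89.99%

-89.99%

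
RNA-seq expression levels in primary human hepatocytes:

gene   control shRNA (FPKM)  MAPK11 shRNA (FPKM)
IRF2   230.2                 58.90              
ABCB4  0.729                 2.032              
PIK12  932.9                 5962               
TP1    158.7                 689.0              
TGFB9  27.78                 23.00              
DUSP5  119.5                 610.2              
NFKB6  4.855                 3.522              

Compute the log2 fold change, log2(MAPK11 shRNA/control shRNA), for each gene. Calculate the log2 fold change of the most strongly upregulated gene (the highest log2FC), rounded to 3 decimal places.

log2(58.90/230.2) = -1.967  (IRF2)
log2(2.032/0.729) = 1.479  (ABCB4)
log2(5962/932.9) = 2.676  (PIK12)
log2(689.0/158.7) = 2.118  (TP1)
log2(23.00/27.78) = -0.272  (TGFB9)
log2(610.2/119.5) = 2.352  (DUSP5)
log2(3.522/4.855) = -0.463  (NFKB6)
PIK12 is most strongly upregulated.

2.676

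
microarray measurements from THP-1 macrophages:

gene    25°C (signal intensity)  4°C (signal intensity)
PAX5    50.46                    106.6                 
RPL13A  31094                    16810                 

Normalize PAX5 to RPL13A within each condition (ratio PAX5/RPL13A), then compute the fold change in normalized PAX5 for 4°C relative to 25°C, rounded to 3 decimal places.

3.908

PAX5/RPL13A (25°C) = 50.46 / 31094 = 0.0016228
PAX5/RPL13A (4°C) = 106.6 / 16810 = 0.0063415
Fold change = 0.0063415 / 0.0016228 = 3.9077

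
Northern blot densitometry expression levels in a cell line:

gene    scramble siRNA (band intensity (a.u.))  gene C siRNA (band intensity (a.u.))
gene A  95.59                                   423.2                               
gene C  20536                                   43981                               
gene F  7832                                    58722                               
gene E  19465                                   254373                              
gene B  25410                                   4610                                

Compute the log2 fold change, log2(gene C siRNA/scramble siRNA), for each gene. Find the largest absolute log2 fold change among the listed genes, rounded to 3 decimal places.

3.708

log2(423.2/95.59) = 2.146  (gene A)
log2(43981/20536) = 1.099  (gene C)
log2(58722/7832) = 2.906  (gene F)
log2(254373/19465) = 3.708  (gene E)
log2(4610/25410) = -2.463  (gene B)
The largest magnitude belongs to gene E.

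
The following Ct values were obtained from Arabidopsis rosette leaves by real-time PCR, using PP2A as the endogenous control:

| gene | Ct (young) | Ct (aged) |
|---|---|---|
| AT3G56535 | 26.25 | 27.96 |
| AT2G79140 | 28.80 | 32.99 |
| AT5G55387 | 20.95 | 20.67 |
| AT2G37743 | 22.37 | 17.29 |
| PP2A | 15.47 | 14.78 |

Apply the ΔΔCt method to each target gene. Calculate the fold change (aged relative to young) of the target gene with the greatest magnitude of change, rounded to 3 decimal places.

0.034

AT3G56535: ΔΔCt = (27.96−14.78) − (26.25−15.47) = 13.18 − 10.78 = 2.40; fold change = 2^-2.40 = 0.189
AT2G79140: ΔΔCt = (32.99−14.78) − (28.80−15.47) = 18.21 − 13.33 = 4.88; fold change = 2^-4.88 = 0.034
AT5G55387: ΔΔCt = (20.67−14.78) − (20.95−15.47) = 5.89 − 5.48 = 0.41; fold change = 2^-0.41 = 0.753
AT2G37743: ΔΔCt = (17.29−14.78) − (22.37−15.47) = 2.51 − 6.90 = -4.39; fold change = 2^4.39 = 20.966
AT2G79140 has the largest |ΔΔCt| = 4.88.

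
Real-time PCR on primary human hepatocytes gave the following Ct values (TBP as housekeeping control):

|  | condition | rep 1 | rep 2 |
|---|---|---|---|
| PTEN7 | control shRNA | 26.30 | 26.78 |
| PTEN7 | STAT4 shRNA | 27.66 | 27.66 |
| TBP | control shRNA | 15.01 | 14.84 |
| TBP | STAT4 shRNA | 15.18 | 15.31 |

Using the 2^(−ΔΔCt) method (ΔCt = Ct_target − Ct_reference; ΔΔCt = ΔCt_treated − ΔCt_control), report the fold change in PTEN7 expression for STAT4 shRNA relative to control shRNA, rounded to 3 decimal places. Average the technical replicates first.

Mean Ct: PTEN7 control shRNA 26.540; PTEN7 STAT4 shRNA 27.660; TBP control shRNA 14.925; TBP STAT4 shRNA 15.245
ΔCt(control shRNA) = 26.540 − 14.925 = 11.615
ΔCt(STAT4 shRNA) = 27.660 − 15.245 = 12.415
ΔΔCt = 12.415 − 11.615 = 0.800
Fold change = 2^(−0.800) = 0.5743

0.574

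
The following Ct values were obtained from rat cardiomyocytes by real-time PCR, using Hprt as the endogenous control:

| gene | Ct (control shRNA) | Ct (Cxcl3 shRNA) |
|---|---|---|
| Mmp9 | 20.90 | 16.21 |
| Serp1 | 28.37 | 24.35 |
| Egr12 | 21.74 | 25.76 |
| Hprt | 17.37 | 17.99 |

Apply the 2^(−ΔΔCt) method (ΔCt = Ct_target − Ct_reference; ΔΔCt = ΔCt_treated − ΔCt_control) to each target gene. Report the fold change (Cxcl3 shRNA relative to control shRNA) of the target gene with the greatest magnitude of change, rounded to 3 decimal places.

39.671

Mmp9: ΔΔCt = (16.21−17.99) − (20.90−17.37) = -1.78 − 3.53 = -5.31; fold change = 2^5.31 = 39.671
Serp1: ΔΔCt = (24.35−17.99) − (28.37−17.37) = 6.36 − 11.00 = -4.64; fold change = 2^4.64 = 24.933
Egr12: ΔΔCt = (25.76−17.99) − (21.74−17.37) = 7.77 − 4.37 = 3.40; fold change = 2^-3.40 = 0.095
Mmp9 has the largest |ΔΔCt| = 5.31.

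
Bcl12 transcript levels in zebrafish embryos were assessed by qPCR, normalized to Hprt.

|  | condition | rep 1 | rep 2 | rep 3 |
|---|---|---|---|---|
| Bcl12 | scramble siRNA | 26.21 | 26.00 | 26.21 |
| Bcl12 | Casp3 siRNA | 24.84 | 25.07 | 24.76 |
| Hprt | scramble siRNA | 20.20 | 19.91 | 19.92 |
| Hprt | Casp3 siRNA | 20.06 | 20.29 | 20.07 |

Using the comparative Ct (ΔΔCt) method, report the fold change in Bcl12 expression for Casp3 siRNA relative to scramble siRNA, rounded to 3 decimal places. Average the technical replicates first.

2.603

Mean Ct: Bcl12 scramble siRNA 26.140; Bcl12 Casp3 siRNA 24.890; Hprt scramble siRNA 20.010; Hprt Casp3 siRNA 20.140
ΔCt(scramble siRNA) = 26.140 − 20.010 = 6.130
ΔCt(Casp3 siRNA) = 24.890 − 20.140 = 4.750
ΔΔCt = 4.750 − 6.130 = -1.380
Fold change = 2^(−(-1.380)) = 2^1.380 = 2.6027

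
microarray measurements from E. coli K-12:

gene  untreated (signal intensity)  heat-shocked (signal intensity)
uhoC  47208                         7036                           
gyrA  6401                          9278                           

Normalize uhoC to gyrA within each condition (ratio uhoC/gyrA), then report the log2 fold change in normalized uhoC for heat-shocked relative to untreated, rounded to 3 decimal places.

-3.282

uhoC/gyrA (untreated) = 47208 / 6401 = 7.3751
uhoC/gyrA (heat-shocked) = 7036 / 9278 = 0.75835
Fold change = 0.75835 / 7.3751 = 0.1028
log2(0.1028) = -3.2817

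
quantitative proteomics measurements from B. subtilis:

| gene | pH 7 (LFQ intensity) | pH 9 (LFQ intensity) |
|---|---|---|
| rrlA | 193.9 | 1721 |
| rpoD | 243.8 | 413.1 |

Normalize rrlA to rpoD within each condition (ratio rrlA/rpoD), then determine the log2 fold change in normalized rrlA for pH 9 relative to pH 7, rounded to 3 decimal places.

rrlA/rpoD (pH 7) = 193.9 / 243.8 = 0.79532
rrlA/rpoD (pH 9) = 1721 / 413.1 = 4.1661
Fold change = 4.1661 / 0.79532 = 5.2382
log2(5.2382) = 2.3891

2.389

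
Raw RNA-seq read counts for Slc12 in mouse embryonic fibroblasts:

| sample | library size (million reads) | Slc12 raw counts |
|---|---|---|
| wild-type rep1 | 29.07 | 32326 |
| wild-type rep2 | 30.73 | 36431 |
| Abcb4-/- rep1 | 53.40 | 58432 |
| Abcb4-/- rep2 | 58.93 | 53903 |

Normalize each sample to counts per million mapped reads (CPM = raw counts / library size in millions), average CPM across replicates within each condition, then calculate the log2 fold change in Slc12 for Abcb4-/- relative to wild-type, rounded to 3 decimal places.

-0.194

CPM(wild-type rep1) = 32326 / 29.07 = 1112.0055
CPM(wild-type rep2) = 36431 / 30.73 = 1185.5190
CPM(Abcb4-/- rep1) = 58432 / 53.40 = 1094.2322
CPM(Abcb4-/- rep2) = 53903 / 58.93 = 914.6954
mean CPM(wild-type) = 1148.7623; mean CPM(Abcb4-/-) = 1004.4638
Fold change = 1004.4638 / 1148.7623 = 0.87439
log2(0.87439) = -0.1937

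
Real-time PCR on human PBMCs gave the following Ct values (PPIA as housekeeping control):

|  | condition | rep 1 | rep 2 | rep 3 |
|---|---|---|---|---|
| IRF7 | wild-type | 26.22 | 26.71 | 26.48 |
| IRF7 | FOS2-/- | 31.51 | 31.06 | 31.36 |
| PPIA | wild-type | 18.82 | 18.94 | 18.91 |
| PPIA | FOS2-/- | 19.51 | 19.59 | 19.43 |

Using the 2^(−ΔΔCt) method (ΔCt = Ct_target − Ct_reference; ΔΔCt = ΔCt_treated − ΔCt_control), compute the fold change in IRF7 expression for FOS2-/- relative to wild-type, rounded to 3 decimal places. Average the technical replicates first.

0.054

Mean Ct: IRF7 wild-type 26.470; IRF7 FOS2-/- 31.310; PPIA wild-type 18.890; PPIA FOS2-/- 19.510
ΔCt(wild-type) = 26.470 − 18.890 = 7.580
ΔCt(FOS2-/-) = 31.310 − 19.510 = 11.800
ΔΔCt = 11.800 − 7.580 = 4.220
Fold change = 2^(−4.220) = 0.0537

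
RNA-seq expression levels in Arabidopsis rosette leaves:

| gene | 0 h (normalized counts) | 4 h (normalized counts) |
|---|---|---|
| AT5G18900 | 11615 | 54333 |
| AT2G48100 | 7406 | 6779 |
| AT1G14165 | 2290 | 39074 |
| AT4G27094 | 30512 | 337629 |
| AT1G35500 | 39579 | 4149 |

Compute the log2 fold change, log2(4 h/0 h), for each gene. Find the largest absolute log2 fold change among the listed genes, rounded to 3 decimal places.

log2(54333/11615) = 2.226  (AT5G18900)
log2(6779/7406) = -0.128  (AT2G48100)
log2(39074/2290) = 4.093  (AT1G14165)
log2(337629/30512) = 3.468  (AT4G27094)
log2(4149/39579) = -3.254  (AT1G35500)
The largest magnitude belongs to AT1G14165.

4.093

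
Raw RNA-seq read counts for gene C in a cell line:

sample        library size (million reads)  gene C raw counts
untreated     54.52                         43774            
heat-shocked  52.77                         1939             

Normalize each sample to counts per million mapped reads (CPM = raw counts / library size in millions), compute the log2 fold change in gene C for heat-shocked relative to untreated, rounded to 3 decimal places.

-4.450

CPM(untreated) = 43774 / 54.52 = 802.8980
CPM(heat-shocked) = 1939 / 52.77 = 36.7444
Fold change = 36.7444 / 802.8980 = 0.04576
log2(0.04576) = -4.4496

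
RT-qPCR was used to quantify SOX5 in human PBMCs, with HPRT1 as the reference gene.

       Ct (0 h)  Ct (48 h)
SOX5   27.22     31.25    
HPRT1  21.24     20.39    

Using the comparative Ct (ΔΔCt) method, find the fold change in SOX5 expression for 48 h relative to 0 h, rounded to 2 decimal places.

ΔCt(0 h) = 27.220 − 21.240 = 5.980
ΔCt(48 h) = 31.250 − 20.390 = 10.860
ΔΔCt = 10.860 − 5.980 = 4.880
Fold change = 2^(−4.880) = 0.034

0.03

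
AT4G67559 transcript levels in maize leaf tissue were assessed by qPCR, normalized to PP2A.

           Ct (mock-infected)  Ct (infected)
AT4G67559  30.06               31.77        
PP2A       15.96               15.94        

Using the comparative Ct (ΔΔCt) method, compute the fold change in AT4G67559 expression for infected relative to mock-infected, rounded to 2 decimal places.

0.30

ΔCt(mock-infected) = 30.060 − 15.960 = 14.100
ΔCt(infected) = 31.770 − 15.940 = 15.830
ΔΔCt = 15.830 − 14.100 = 1.730
Fold change = 2^(−1.730) = 0.301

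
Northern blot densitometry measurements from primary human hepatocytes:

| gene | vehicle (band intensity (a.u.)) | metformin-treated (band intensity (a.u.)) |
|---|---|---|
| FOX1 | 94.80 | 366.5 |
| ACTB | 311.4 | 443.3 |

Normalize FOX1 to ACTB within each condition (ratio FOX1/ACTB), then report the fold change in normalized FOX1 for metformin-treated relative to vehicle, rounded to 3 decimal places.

2.716

FOX1/ACTB (vehicle) = 94.80 / 311.4 = 0.30443
FOX1/ACTB (metformin-treated) = 366.5 / 443.3 = 0.82675
Fold change = 0.82675 / 0.30443 = 2.7157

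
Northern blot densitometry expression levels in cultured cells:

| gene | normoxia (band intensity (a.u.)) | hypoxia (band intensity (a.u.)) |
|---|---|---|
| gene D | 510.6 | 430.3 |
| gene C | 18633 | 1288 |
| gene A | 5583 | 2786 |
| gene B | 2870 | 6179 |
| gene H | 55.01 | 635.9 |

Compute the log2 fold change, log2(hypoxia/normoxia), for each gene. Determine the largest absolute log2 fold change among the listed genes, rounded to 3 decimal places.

3.855

log2(430.3/510.6) = -0.247  (gene D)
log2(1288/18633) = -3.855  (gene C)
log2(2786/5583) = -1.003  (gene A)
log2(6179/2870) = 1.106  (gene B)
log2(635.9/55.01) = 3.531  (gene H)
The largest magnitude belongs to gene C.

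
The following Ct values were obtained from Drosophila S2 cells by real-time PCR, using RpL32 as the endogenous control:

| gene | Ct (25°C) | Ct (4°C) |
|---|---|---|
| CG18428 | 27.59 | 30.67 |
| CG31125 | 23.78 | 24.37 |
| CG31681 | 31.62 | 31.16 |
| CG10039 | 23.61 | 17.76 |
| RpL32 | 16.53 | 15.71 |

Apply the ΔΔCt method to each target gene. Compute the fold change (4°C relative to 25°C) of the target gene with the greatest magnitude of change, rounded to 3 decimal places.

32.672

CG18428: ΔΔCt = (30.67−15.71) − (27.59−16.53) = 14.96 − 11.06 = 3.90; fold change = 2^-3.90 = 0.067
CG31125: ΔΔCt = (24.37−15.71) − (23.78−16.53) = 8.66 − 7.25 = 1.41; fold change = 2^-1.41 = 0.376
CG31681: ΔΔCt = (31.16−15.71) − (31.62−16.53) = 15.45 − 15.09 = 0.36; fold change = 2^-0.36 = 0.779
CG10039: ΔΔCt = (17.76−15.71) − (23.61−16.53) = 2.05 − 7.08 = -5.03; fold change = 2^5.03 = 32.672
CG10039 has the largest |ΔΔCt| = 5.03.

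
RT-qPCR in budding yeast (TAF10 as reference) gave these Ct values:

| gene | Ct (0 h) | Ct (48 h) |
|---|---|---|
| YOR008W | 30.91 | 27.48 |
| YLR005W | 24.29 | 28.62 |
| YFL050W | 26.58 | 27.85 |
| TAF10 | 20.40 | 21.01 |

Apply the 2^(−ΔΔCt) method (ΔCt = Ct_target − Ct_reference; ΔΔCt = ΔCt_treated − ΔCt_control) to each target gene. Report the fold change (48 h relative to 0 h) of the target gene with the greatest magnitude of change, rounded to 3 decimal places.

16.450

YOR008W: ΔΔCt = (27.48−21.01) − (30.91−20.40) = 6.47 − 10.51 = -4.04; fold change = 2^4.04 = 16.450
YLR005W: ΔΔCt = (28.62−21.01) − (24.29−20.40) = 7.61 − 3.89 = 3.72; fold change = 2^-3.72 = 0.076
YFL050W: ΔΔCt = (27.85−21.01) − (26.58−20.40) = 6.84 − 6.18 = 0.66; fold change = 2^-0.66 = 0.633
YOR008W has the largest |ΔΔCt| = 4.04.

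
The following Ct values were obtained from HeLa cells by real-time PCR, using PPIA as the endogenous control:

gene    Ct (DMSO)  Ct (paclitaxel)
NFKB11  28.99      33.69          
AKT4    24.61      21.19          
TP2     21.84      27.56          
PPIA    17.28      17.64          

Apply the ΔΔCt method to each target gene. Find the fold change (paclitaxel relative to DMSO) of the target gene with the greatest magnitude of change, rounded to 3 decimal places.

0.024

NFKB11: ΔΔCt = (33.69−17.64) − (28.99−17.28) = 16.05 − 11.71 = 4.34; fold change = 2^-4.34 = 0.049
AKT4: ΔΔCt = (21.19−17.64) − (24.61−17.28) = 3.55 − 7.33 = -3.78; fold change = 2^3.78 = 13.737
TP2: ΔΔCt = (27.56−17.64) − (21.84−17.28) = 9.92 − 4.56 = 5.36; fold change = 2^-5.36 = 0.024
TP2 has the largest |ΔΔCt| = 5.36.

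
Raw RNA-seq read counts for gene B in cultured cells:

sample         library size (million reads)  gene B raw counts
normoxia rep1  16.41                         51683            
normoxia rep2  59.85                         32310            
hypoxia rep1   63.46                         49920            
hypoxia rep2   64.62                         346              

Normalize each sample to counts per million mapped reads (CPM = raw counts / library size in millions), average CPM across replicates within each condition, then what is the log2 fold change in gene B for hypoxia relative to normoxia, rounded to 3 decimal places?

CPM(normoxia rep1) = 51683 / 16.41 = 3149.4820
CPM(normoxia rep2) = 32310 / 59.85 = 539.8496
CPM(hypoxia rep1) = 49920 / 63.46 = 786.6373
CPM(hypoxia rep2) = 346 / 64.62 = 5.3544
mean CPM(normoxia) = 1844.6658; mean CPM(hypoxia) = 395.9958
Fold change = 395.9958 / 1844.6658 = 0.21467
log2(0.21467) = -2.2198

-2.220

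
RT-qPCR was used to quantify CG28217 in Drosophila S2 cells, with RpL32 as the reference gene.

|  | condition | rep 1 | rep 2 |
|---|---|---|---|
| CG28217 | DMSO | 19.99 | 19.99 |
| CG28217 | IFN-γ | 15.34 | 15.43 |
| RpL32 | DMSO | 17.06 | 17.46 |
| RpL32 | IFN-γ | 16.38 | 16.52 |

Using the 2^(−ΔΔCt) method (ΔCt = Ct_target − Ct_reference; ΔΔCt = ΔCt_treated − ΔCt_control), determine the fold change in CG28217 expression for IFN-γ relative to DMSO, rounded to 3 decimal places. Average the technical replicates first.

Mean Ct: CG28217 DMSO 19.990; CG28217 IFN-γ 15.385; RpL32 DMSO 17.260; RpL32 IFN-γ 16.450
ΔCt(DMSO) = 19.990 − 17.260 = 2.730
ΔCt(IFN-γ) = 15.385 − 16.450 = -1.065
ΔΔCt = -1.065 − 2.730 = -3.795
Fold change = 2^(−(-3.795)) = 2^3.795 = 13.8806

13.881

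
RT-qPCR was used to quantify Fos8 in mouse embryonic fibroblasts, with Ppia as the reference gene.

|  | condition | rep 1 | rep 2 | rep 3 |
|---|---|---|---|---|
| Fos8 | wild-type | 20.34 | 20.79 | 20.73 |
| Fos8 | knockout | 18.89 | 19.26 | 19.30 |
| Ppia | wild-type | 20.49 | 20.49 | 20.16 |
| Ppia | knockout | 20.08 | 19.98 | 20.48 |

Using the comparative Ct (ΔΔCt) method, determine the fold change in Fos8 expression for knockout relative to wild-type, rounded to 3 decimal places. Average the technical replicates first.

Mean Ct: Fos8 wild-type 20.620; Fos8 knockout 19.150; Ppia wild-type 20.380; Ppia knockout 20.180
ΔCt(wild-type) = 20.620 − 20.380 = 0.240
ΔCt(knockout) = 19.150 − 20.180 = -1.030
ΔΔCt = -1.030 − 0.240 = -1.270
Fold change = 2^(−(-1.270)) = 2^1.270 = 2.4116

2.412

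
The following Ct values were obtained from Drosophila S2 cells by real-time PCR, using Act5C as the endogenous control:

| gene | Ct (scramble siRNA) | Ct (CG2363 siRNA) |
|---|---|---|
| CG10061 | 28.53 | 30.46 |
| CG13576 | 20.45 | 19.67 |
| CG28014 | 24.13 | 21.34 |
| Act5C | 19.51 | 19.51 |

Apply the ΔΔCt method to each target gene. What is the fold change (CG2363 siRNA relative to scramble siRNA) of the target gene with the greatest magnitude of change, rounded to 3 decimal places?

6.916

CG10061: ΔΔCt = (30.46−19.51) − (28.53−19.51) = 10.95 − 9.02 = 1.93; fold change = 2^-1.93 = 0.262
CG13576: ΔΔCt = (19.67−19.51) − (20.45−19.51) = 0.16 − 0.94 = -0.78; fold change = 2^0.78 = 1.717
CG28014: ΔΔCt = (21.34−19.51) − (24.13−19.51) = 1.83 − 4.62 = -2.79; fold change = 2^2.79 = 6.916
CG28014 has the largest |ΔΔCt| = 2.79.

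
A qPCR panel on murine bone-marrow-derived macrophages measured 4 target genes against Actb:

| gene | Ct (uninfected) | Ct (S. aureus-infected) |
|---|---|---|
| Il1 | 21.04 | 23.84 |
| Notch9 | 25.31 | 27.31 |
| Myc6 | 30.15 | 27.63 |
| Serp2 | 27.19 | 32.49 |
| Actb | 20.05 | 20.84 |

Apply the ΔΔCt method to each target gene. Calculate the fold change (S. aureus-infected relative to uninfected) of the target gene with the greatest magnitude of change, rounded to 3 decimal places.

0.044

Il1: ΔΔCt = (23.84−20.84) − (21.04−20.05) = 3.00 − 0.99 = 2.01; fold change = 2^-2.01 = 0.248
Notch9: ΔΔCt = (27.31−20.84) − (25.31−20.05) = 6.47 − 5.26 = 1.21; fold change = 2^-1.21 = 0.432
Myc6: ΔΔCt = (27.63−20.84) − (30.15−20.05) = 6.79 − 10.10 = -3.31; fold change = 2^3.31 = 9.918
Serp2: ΔΔCt = (32.49−20.84) − (27.19−20.05) = 11.65 − 7.14 = 4.51; fold change = 2^-4.51 = 0.044
Serp2 has the largest |ΔΔCt| = 4.51.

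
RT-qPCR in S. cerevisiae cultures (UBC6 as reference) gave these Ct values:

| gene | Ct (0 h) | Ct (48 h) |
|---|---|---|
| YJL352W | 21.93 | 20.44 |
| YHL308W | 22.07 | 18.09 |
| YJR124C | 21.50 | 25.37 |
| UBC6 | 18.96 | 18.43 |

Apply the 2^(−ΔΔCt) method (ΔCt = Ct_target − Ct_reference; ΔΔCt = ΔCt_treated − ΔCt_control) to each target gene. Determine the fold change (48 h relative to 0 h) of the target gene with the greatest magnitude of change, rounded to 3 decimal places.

YJL352W: ΔΔCt = (20.44−18.43) − (21.93−18.96) = 2.01 − 2.97 = -0.96; fold change = 2^0.96 = 1.945
YHL308W: ΔΔCt = (18.09−18.43) − (22.07−18.96) = -0.34 − 3.11 = -3.45; fold change = 2^3.45 = 10.928
YJR124C: ΔΔCt = (25.37−18.43) − (21.50−18.96) = 6.94 − 2.54 = 4.40; fold change = 2^-4.40 = 0.047
YJR124C has the largest |ΔΔCt| = 4.40.

0.047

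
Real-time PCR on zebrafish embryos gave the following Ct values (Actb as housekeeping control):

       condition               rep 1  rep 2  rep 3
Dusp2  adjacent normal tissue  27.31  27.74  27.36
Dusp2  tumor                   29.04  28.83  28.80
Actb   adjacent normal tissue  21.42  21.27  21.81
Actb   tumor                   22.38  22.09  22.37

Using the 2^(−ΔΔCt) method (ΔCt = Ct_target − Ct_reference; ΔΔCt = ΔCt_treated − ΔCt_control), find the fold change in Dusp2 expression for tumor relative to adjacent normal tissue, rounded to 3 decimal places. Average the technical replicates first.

0.642

Mean Ct: Dusp2 adjacent normal tissue 27.470; Dusp2 tumor 28.890; Actb adjacent normal tissue 21.500; Actb tumor 22.280
ΔCt(adjacent normal tissue) = 27.470 − 21.500 = 5.970
ΔCt(tumor) = 28.890 − 22.280 = 6.610
ΔΔCt = 6.610 − 5.970 = 0.640
Fold change = 2^(−0.640) = 0.6417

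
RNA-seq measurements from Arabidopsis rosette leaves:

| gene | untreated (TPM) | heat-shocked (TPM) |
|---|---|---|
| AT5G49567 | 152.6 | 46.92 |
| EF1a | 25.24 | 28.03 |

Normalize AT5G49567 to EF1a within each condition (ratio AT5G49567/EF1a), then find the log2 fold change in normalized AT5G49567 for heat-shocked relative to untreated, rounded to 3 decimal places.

AT5G49567/EF1a (untreated) = 152.6 / 25.24 = 6.046
AT5G49567/EF1a (heat-shocked) = 46.92 / 28.03 = 1.6739
Fold change = 1.6739 / 6.046 = 0.2769
log2(0.2769) = -1.8527

-1.853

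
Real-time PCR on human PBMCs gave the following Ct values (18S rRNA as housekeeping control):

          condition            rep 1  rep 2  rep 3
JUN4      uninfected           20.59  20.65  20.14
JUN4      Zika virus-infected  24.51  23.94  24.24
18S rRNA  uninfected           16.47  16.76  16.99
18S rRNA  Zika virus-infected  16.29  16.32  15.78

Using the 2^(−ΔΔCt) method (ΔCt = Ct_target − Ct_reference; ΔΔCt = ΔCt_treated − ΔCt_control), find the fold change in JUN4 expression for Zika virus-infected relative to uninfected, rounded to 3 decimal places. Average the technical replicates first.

Mean Ct: JUN4 uninfected 20.460; JUN4 Zika virus-infected 24.230; 18S rRNA uninfected 16.740; 18S rRNA Zika virus-infected 16.130
ΔCt(uninfected) = 20.460 − 16.740 = 3.720
ΔCt(Zika virus-infected) = 24.230 − 16.130 = 8.100
ΔΔCt = 8.100 − 3.720 = 4.380
Fold change = 2^(−4.380) = 0.0480

0.048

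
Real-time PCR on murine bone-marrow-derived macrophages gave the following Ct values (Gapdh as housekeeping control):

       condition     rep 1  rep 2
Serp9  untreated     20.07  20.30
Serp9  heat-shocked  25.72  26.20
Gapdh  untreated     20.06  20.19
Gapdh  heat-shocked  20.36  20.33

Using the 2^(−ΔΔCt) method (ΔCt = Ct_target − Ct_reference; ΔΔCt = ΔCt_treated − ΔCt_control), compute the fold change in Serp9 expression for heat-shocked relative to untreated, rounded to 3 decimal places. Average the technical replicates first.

0.021

Mean Ct: Serp9 untreated 20.185; Serp9 heat-shocked 25.960; Gapdh untreated 20.125; Gapdh heat-shocked 20.345
ΔCt(untreated) = 20.185 − 20.125 = 0.060
ΔCt(heat-shocked) = 25.960 − 20.345 = 5.615
ΔΔCt = 5.615 − 0.060 = 5.555
Fold change = 2^(−5.555) = 0.0213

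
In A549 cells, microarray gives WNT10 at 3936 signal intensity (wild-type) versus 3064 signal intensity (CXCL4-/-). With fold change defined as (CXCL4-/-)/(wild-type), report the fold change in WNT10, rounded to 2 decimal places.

Fold change = 3064 / 3936 = 0.778
WNT10 is downregulated.

0.78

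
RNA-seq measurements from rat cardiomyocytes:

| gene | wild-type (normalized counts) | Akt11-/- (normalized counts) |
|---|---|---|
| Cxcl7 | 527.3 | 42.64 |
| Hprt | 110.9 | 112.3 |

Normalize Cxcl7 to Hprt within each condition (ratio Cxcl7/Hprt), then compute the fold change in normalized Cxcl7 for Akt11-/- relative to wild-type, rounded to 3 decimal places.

0.080

Cxcl7/Hprt (wild-type) = 527.3 / 110.9 = 4.7547
Cxcl7/Hprt (Akt11-/-) = 42.64 / 112.3 = 0.3797
Fold change = 0.3797 / 4.7547 = 0.0799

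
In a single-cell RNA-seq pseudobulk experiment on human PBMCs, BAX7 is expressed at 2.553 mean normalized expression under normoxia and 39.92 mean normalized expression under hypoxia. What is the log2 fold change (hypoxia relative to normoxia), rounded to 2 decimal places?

Fold change = 39.92 / 2.553 = 15.6365
log2(15.6365) = 3.967

3.97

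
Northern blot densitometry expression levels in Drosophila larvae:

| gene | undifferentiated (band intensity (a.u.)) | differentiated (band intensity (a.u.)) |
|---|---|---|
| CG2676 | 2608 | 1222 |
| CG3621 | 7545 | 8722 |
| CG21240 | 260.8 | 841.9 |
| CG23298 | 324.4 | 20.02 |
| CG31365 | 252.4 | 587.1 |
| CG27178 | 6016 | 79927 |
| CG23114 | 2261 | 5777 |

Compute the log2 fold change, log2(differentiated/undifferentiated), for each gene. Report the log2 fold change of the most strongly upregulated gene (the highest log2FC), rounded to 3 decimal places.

3.732

log2(1222/2608) = -1.094  (CG2676)
log2(8722/7545) = 0.209  (CG3621)
log2(841.9/260.8) = 1.691  (CG21240)
log2(20.02/324.4) = -4.018  (CG23298)
log2(587.1/252.4) = 1.218  (CG31365)
log2(79927/6016) = 3.732  (CG27178)
log2(5777/2261) = 1.353  (CG23114)
CG27178 is most strongly upregulated.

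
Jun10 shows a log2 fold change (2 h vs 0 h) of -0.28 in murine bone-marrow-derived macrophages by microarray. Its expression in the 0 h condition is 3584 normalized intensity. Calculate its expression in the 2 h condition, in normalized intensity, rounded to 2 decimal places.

2951.75

Fold change = 2^(-0.28) = 0.8236
2 h expression = 3584 × 0.8236 = 2951.75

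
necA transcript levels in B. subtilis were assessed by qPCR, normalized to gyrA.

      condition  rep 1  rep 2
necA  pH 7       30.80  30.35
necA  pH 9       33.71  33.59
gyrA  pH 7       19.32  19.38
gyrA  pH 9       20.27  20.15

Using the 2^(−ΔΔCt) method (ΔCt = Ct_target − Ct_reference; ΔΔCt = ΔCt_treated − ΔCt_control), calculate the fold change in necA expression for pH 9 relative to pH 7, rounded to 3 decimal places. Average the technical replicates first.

Mean Ct: necA pH 7 30.575; necA pH 9 33.650; gyrA pH 7 19.350; gyrA pH 9 20.210
ΔCt(pH 7) = 30.575 − 19.350 = 11.225
ΔCt(pH 9) = 33.650 − 20.210 = 13.440
ΔΔCt = 13.440 − 11.225 = 2.215
Fold change = 2^(−2.215) = 0.2154

0.215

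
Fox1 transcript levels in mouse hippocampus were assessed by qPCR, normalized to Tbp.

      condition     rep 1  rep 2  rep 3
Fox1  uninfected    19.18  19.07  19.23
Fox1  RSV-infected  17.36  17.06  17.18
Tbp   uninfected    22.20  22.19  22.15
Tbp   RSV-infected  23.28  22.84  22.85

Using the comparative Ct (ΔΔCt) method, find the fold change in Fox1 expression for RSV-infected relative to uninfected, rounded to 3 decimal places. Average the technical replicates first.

6.821

Mean Ct: Fox1 uninfected 19.160; Fox1 RSV-infected 17.200; Tbp uninfected 22.180; Tbp RSV-infected 22.990
ΔCt(uninfected) = 19.160 − 22.180 = -3.020
ΔCt(RSV-infected) = 17.200 − 22.990 = -5.790
ΔΔCt = -5.790 − (-3.020) = -2.770
Fold change = 2^(−(-2.770)) = 2^2.770 = 6.8211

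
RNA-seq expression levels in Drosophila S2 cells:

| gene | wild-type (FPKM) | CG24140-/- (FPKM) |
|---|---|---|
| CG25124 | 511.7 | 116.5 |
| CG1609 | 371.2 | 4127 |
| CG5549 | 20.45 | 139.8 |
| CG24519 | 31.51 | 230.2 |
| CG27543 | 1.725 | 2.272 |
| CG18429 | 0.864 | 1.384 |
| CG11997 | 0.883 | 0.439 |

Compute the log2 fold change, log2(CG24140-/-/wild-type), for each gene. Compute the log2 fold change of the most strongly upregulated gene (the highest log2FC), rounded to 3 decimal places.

log2(116.5/511.7) = -2.135  (CG25124)
log2(4127/371.2) = 3.475  (CG1609)
log2(139.8/20.45) = 2.773  (CG5549)
log2(230.2/31.51) = 2.869  (CG24519)
log2(2.272/1.725) = 0.397  (CG27543)
log2(1.384/0.864) = 0.680  (CG18429)
log2(0.439/0.883) = -1.008  (CG11997)
CG1609 is most strongly upregulated.

3.475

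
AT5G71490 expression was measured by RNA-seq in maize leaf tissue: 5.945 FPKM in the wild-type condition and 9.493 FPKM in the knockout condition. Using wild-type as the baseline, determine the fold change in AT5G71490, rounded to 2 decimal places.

Fold change = 9.493 / 5.945 = 1.597
AT5G71490 is upregulated.

1.60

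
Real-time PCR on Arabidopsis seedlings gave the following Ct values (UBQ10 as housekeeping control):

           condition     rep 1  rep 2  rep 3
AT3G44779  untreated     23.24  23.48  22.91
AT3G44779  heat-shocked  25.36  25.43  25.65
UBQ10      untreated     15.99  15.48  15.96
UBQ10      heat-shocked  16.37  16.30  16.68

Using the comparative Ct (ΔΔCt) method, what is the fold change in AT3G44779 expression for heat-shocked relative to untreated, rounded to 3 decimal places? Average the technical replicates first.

0.323

Mean Ct: AT3G44779 untreated 23.210; AT3G44779 heat-shocked 25.480; UBQ10 untreated 15.810; UBQ10 heat-shocked 16.450
ΔCt(untreated) = 23.210 − 15.810 = 7.400
ΔCt(heat-shocked) = 25.480 − 16.450 = 9.030
ΔΔCt = 9.030 − 7.400 = 1.630
Fold change = 2^(−1.630) = 0.3231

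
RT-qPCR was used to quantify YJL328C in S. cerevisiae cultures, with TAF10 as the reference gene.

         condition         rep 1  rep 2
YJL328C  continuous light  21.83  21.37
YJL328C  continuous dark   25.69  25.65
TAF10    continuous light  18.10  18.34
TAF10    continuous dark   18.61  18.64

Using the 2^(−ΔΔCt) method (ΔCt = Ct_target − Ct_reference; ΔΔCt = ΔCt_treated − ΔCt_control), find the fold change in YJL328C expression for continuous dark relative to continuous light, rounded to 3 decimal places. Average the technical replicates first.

Mean Ct: YJL328C continuous light 21.600; YJL328C continuous dark 25.670; TAF10 continuous light 18.220; TAF10 continuous dark 18.625
ΔCt(continuous light) = 21.600 − 18.220 = 3.380
ΔCt(continuous dark) = 25.670 − 18.625 = 7.045
ΔΔCt = 7.045 − 3.380 = 3.665
Fold change = 2^(−3.665) = 0.0788

0.079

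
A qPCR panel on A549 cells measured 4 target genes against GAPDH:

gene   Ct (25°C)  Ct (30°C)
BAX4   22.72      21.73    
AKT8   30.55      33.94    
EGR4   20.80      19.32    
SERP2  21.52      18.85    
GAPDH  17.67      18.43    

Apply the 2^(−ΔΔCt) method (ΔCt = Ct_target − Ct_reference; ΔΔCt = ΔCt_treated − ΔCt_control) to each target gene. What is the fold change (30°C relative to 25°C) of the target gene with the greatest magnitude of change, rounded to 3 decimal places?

BAX4: ΔΔCt = (21.73−18.43) − (22.72−17.67) = 3.30 − 5.05 = -1.75; fold change = 2^1.75 = 3.364
AKT8: ΔΔCt = (33.94−18.43) − (30.55−17.67) = 15.51 − 12.88 = 2.63; fold change = 2^-2.63 = 0.162
EGR4: ΔΔCt = (19.32−18.43) − (20.80−17.67) = 0.89 − 3.13 = -2.24; fold change = 2^2.24 = 4.724
SERP2: ΔΔCt = (18.85−18.43) − (21.52−17.67) = 0.42 − 3.85 = -3.43; fold change = 2^3.43 = 10.778
SERP2 has the largest |ΔΔCt| = 3.43.

10.778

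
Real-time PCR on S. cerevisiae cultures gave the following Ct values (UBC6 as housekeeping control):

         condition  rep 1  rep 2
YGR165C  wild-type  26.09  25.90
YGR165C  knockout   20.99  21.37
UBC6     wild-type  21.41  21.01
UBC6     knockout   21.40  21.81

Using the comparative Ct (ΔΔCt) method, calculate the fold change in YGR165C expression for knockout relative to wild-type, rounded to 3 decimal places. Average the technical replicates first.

Mean Ct: YGR165C wild-type 25.995; YGR165C knockout 21.180; UBC6 wild-type 21.210; UBC6 knockout 21.605
ΔCt(wild-type) = 25.995 − 21.210 = 4.785
ΔCt(knockout) = 21.180 − 21.605 = -0.425
ΔΔCt = -0.425 − 4.785 = -5.210
Fold change = 2^(−(-5.210)) = 2^5.210 = 37.0140

37.014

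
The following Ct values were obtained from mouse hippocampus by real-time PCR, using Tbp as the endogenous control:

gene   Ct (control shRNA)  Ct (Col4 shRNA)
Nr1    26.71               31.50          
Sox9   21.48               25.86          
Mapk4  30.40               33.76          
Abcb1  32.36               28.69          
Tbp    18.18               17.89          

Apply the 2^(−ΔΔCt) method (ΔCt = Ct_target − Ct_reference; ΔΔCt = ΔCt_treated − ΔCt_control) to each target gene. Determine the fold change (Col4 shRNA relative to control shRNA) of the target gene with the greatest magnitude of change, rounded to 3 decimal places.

Nr1: ΔΔCt = (31.50−17.89) − (26.71−18.18) = 13.61 − 8.53 = 5.08; fold change = 2^-5.08 = 0.030
Sox9: ΔΔCt = (25.86−17.89) − (21.48−18.18) = 7.97 − 3.30 = 4.67; fold change = 2^-4.67 = 0.039
Mapk4: ΔΔCt = (33.76−17.89) − (30.40−18.18) = 15.87 − 12.22 = 3.65; fold change = 2^-3.65 = 0.080
Abcb1: ΔΔCt = (28.69−17.89) − (32.36−18.18) = 10.80 − 14.18 = -3.38; fold change = 2^3.38 = 10.411
Nr1 has the largest |ΔΔCt| = 5.08.

0.030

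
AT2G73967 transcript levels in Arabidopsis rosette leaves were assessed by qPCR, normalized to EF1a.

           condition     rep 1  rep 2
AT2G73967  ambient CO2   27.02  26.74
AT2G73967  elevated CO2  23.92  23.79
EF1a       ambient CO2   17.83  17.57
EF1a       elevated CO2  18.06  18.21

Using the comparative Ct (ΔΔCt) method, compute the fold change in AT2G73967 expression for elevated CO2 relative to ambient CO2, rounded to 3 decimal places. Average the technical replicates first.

11.004

Mean Ct: AT2G73967 ambient CO2 26.880; AT2G73967 elevated CO2 23.855; EF1a ambient CO2 17.700; EF1a elevated CO2 18.135
ΔCt(ambient CO2) = 26.880 − 17.700 = 9.180
ΔCt(elevated CO2) = 23.855 − 18.135 = 5.720
ΔΔCt = 5.720 − 9.180 = -3.460
Fold change = 2^(−(-3.460)) = 2^3.460 = 11.0043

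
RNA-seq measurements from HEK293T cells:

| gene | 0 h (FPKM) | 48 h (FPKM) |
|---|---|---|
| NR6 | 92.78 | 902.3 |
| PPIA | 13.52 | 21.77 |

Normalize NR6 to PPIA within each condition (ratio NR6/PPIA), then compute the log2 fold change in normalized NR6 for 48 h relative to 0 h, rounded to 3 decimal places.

2.594

NR6/PPIA (0 h) = 92.78 / 13.52 = 6.8624
NR6/PPIA (48 h) = 902.3 / 21.77 = 41.447
Fold change = 41.447 / 6.8624 = 6.0397
log2(6.0397) = 2.5945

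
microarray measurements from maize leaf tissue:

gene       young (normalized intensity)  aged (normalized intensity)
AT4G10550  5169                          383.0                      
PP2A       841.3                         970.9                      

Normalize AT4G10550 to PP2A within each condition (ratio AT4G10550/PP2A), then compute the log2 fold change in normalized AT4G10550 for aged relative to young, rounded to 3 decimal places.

-3.961

AT4G10550/PP2A (young) = 5169 / 841.3 = 6.1441
AT4G10550/PP2A (aged) = 383.0 / 970.9 = 0.39448
Fold change = 0.39448 / 6.1441 = 0.0642
log2(0.0642) = -3.9612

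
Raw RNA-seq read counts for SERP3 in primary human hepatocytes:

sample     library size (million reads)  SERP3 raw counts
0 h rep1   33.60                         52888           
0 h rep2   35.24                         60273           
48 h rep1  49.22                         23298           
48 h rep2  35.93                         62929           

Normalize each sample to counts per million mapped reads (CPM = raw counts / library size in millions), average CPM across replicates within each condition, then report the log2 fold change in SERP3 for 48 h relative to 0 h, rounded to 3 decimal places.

CPM(0 h rep1) = 52888 / 33.60 = 1574.0476
CPM(0 h rep2) = 60273 / 35.24 = 1710.3575
CPM(48 h rep1) = 23298 / 49.22 = 473.3442
CPM(48 h rep2) = 62929 / 35.93 = 1751.4333
mean CPM(0 h) = 1642.2026; mean CPM(48 h) = 1112.3888
Fold change = 1112.3888 / 1642.2026 = 0.67738
log2(0.67738) = -0.5620

-0.562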